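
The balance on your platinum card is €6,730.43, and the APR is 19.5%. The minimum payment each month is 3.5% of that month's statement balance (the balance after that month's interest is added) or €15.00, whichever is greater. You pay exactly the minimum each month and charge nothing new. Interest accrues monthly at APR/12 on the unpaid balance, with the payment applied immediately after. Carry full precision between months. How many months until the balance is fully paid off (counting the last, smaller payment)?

Monthly rate r = 19.5%/12 = 1.625% = 0.01625.
While 3.5% of the post-interest balance exceeds €15.00, each month B ← (B·(1+r))·(1 − 0.035), i.e. B shrinks by the factor (1+r)·0.965 = 0.98068.
This holds for months 1–142. Entering month 143 the balance is €421.70; 3.5% of the post-interest balance is now below €15.00, so the flat €15.00 minimum applies from here.
From month 143 a fixed €15.00 at rate r clears €421.70 in 38 more payments. Total: 142 + 38 = 180 months.

180 months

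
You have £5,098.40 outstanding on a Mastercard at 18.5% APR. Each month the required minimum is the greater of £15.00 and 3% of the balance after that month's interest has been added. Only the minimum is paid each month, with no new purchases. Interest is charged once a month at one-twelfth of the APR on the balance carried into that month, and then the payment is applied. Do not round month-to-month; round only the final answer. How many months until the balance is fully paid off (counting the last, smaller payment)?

Monthly rate r = 18.5%/12 = 1.54167% = 0.0154167.
While 3% of the post-interest balance exceeds £15.00, each month B ← (B·(1+r))·(1 − 0.03), i.e. B shrinks by the factor (1+r)·0.97 = 0.98495.
This holds for months 1–155. Entering month 156 the balance is £486.31; 3% of the post-interest balance is now below £15.00, so the flat £15.00 minimum applies from here.
From month 156 a fixed £15.00 at rate r clears £486.31 in 46 more payments. Total: 155 + 46 = 201 months.

201 months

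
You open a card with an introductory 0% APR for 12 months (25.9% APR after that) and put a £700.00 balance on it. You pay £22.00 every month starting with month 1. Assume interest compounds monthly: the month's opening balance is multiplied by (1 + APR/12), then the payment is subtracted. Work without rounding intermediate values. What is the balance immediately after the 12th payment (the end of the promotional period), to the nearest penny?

Promo months 1–12 at r₀ = 0%/12 = 0; months 13+ at r₁ = 25.9%/12 = 0.0215833.
After month 12 (no interest yet): B = £700.00 − 12·£22.00 = £436.00.

£436.00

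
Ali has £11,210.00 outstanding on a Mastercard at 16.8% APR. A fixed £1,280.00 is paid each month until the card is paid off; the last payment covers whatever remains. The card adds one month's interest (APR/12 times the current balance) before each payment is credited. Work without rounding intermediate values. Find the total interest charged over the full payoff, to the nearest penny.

£834.80

Monthly rate r = 16.8%/12 = 1.4% = 0.014.
Payoff takes n = ⌈−ln(1 − rB₀/P)/ln(1+r)⌉ = ⌈9.408⌉ = 10 payments; the last is £524.80.
Total paid = 9·£1,280.00 + £524.80 = £12,044.80.
Total interest = total paid − principal = £12,044.80 − £11,210.00 = £834.80.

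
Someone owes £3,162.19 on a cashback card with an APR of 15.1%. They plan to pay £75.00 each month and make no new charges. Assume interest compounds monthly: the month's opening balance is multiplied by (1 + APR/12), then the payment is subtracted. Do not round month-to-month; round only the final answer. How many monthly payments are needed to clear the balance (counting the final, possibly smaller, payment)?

Monthly rate r = 15.1%/12 = 1.25833% = 0.0125833.
Recurrence: B ← B·(1+r) − £75.00.
Month 1: interest £39.79; balance after payment £3,126.98.
Month 2: interest £39.35; balance after payment £3,091.33.
Closed form: n = −ln(1 − rB₀/P)/ln(1+r) = −ln(0.46945)/ln(1.01258) ≈ 60.471, so the balance reaches zero during payment 61.

61 months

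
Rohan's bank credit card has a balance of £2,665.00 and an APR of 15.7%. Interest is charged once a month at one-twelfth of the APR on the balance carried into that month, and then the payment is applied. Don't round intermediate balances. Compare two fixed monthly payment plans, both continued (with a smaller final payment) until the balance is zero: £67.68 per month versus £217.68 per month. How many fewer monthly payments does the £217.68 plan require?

42 fewer payments

Monthly rate r = 15.7%/12 = 1.30833% = 0.0130833.
At £67.68/mo: n = ⌈−ln(1 − rB₀/P)/ln(1+r)⌉ = 56 payments (last £47.22); total interest = total paid − £2,665.00 = £1,104.62.
At £217.68/mo: 14 payments (last £93.83); total interest £258.67.
Payments saved = 56 − 14 = 42.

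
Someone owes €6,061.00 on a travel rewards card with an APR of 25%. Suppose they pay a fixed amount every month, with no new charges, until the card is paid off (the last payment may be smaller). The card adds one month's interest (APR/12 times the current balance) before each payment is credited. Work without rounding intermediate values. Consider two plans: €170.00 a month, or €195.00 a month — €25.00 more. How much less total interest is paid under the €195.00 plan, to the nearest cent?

Monthly rate r = 25%/12 = 2.08333% = 0.0208333.
At €170.00/mo: n = ⌈−ln(1 − rB₀/P)/ln(1+r)⌉ = 66 payments (last €144.75); total interest = total paid − €6,061.00 = €5,133.75.
At €195.00/mo: 51 payments (last €112.67); total interest €3,801.67.
Interest saved = €5,133.75 − €3,801.67 = €1,332.08.

€1,332.08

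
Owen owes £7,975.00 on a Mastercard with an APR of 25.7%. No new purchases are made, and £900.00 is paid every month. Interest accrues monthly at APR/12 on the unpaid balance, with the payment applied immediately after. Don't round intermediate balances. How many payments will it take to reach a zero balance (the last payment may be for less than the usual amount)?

10 months

Monthly rate r = 25.7%/12 = 2.14167% = 0.0214167.
Recurrence: B ← B·(1+r) − £900.00.
Month 1: interest £170.80; balance after payment £7,245.80.
Month 2: interest £155.18; balance after payment £6,500.98.
Closed form: n = −ln(1 − rB₀/P)/ln(1+r) = −ln(0.81022)/ln(1.02142) ≈ 9.931, so the balance reaches zero during payment 10.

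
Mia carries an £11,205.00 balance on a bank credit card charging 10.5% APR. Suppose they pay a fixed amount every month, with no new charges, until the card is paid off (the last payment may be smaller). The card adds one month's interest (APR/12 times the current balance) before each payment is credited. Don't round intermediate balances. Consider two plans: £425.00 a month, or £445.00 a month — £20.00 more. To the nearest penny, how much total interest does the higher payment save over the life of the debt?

Monthly rate r = 10.5%/12 = 0.875% = 0.00875.
At £425.00/mo: n = ⌈−ln(1 − rB₀/P)/ln(1+r)⌉ = 31 payments (last £44.30); total interest = total paid − £11,205.00 = £1,589.30.
At £445.00/mo: 29 payments (last £252.87); total interest £1,507.87.
Interest saved = £1,589.30 − £1,507.87 = £81.43.

£81.43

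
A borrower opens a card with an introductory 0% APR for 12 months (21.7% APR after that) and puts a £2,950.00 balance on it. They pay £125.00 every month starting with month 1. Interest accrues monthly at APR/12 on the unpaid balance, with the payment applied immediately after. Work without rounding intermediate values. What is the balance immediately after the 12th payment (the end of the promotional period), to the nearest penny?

£1,450.00

Promo months 1–12 at r₀ = 0%/12 = 0; months 13+ at r₁ = 21.7%/12 = 0.0180833.
After month 12 (no interest yet): B = £2,950.00 − 12·£125.00 = £1,450.00.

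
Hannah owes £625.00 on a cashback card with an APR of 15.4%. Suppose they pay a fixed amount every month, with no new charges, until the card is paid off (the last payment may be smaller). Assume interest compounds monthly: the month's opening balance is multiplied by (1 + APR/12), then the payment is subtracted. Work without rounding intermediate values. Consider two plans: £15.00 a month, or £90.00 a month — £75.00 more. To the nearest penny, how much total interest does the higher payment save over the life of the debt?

Monthly rate r = 15.4%/12 = 1.28333% = 0.0128333.
At £15.00/mo: n = ⌈−ln(1 − rB₀/P)/ln(1+r)⌉ = 61 payments (last £0.02); total interest = total paid − £625.00 = £275.02.
At £90.00/mo: 8 payments (last £28.94); total interest £33.94.
Interest saved = £275.02 − £33.94 = £241.08.

£241.08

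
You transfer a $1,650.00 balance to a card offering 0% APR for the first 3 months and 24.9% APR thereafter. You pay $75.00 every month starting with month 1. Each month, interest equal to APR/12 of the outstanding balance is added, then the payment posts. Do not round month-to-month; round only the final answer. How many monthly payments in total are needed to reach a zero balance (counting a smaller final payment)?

28 months

Promo months 1–3 at r₀ = 0%/12 = 0; months 4+ at r₁ = 24.9%/12 = 0.02075.
After month 3 (no interest yet): B = $1,650.00 − 3·$75.00 = $1,425.00.
Then at r₁ with $75.00/mo: n₂ = −ln(1 − r₁·B/P)/ln(1+r₁) ≈ 24.41 → 25 more payments.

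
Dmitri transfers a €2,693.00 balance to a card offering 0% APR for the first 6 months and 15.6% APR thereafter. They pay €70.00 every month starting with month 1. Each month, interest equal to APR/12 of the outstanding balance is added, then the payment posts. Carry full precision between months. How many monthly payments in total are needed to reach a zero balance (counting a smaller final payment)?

49 payments

Promo months 1–6 at r₀ = 0%/12 = 0; months 7+ at r₁ = 15.6%/12 = 0.013.
After month 6 (no interest yet): B = €2,693.00 − 6·€70.00 = €2,273.00.
Then at r₁ with €70.00/mo: n₂ = −ln(1 − r₁·B/P)/ln(1+r₁) ≈ 42.46 → 43 more payments.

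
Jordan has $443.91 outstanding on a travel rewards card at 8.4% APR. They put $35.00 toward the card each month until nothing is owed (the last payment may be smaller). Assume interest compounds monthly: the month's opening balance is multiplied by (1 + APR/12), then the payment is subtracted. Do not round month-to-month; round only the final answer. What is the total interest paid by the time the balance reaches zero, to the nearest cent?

Monthly rate r = 8.4%/12 = 0.7% = 0.007.
Payoff takes n = ⌈−ln(1 − rB₀/P)/ln(1+r)⌉ = ⌈13.328⌉ = 14 payments; the last is $11.52.
Total paid = 13·$35.00 + $11.52 = $466.52.
Total interest = total paid − principal = $466.52 − $443.91 = $22.61.

$22.61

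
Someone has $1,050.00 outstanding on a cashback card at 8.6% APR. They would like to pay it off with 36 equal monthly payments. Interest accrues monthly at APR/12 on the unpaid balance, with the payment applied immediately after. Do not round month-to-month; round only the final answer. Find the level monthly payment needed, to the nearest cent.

Monthly rate r = 8.6%/12 = 0.716667% = 0.00716667.
Level-payment amortization: P = B₀·r / (1 − (1+r)^(−n)) = 1050.00·0.00716667 / (1 − 1.00717^(−36)).
Denominator 1 − (1+r)^(−36) = 0.226693571.
P = 7.525 / 0.226693571 ≈ 33.19.

$33.19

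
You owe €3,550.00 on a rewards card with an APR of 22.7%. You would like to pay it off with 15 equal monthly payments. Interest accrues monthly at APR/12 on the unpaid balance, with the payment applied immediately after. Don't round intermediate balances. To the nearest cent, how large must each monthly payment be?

€274.05

Monthly rate r = 22.7%/12 = 1.89167% = 0.0189167.
Level-payment amortization: P = B₀·r / (1 − (1+r)^(−n)) = 3550.00·0.0189167 / (1 − 1.01892^(−15)).
Denominator 1 − (1+r)^(−15) = 0.245046839.
P = 67.1542 / 0.245046839 ≈ 274.05.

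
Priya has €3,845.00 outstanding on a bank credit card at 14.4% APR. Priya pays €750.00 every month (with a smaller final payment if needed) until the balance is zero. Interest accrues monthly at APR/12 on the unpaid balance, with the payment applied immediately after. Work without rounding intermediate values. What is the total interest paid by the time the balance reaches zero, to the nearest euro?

Monthly rate r = 14.4%/12 = 1.2% = 0.012.
Payoff takes n = ⌈−ln(1 − rB₀/P)/ln(1+r)⌉ = ⌈5.323⌉ = 6 payments; the last is €243.10.
Total paid = 5·€750.00 + €243.10 = €3,993.10.
Total interest = total paid − principal = €3,993.10 − €3,845.00 = €148.10.

€148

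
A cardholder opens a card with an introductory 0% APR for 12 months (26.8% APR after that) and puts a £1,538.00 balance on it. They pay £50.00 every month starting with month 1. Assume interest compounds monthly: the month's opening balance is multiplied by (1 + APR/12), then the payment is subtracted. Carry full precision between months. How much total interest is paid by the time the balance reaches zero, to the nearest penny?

£291.24

Promo months 1–12 at r₀ = 0%/12 = 0; months 13+ at r₁ = 26.8%/12 = 0.0223333.
After month 12 (no interest yet): B = £1,538.00 − 12·£50.00 = £938.00.
Then at r₁ with £50.00/mo: n₂ = −ln(1 − r₁·B/P)/ln(1+r₁) ≈ 24.58 → 25 more payments.
Total paid = 36·£50.00 + £29.24 = £1,829.24; interest = £1,829.24 − £1,538.00 = £291.24.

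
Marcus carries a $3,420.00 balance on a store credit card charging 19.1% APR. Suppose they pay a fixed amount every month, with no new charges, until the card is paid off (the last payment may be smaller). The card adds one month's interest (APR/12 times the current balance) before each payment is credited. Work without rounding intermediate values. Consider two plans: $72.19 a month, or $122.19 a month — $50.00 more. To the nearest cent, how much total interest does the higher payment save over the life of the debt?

Monthly rate r = 19.1%/12 = 1.59167% = 0.0159167.
At $72.19/mo: n = ⌈−ln(1 − rB₀/P)/ln(1+r)⌉ = 89 payments (last $59.50); total interest = total paid − $3,420.00 = $2,992.22.
At $122.19/mo: 38 payments (last $42.00); total interest $1,143.03.
Interest saved = $2,992.22 − $1,143.03 = $1,849.19.

$1,849.19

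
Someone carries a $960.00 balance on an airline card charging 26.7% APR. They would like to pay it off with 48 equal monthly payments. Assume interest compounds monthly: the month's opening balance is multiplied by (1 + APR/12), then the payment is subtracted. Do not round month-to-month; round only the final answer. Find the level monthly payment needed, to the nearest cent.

Monthly rate r = 26.7%/12 = 2.225% = 0.02225.
Level-payment amortization: P = B₀·r / (1 − (1+r)^(−n)) = 960.00·0.02225 / (1 − 1.02225^(−48)).
Denominator 1 − (1+r)^(−48) = 0.652257096.
P = 21.36 / 0.652257096 ≈ 32.75.

$32.75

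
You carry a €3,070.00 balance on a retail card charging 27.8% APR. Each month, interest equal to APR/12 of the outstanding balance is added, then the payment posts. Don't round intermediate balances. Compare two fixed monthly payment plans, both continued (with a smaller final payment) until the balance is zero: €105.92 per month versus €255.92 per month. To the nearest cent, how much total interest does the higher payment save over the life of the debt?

€1,509.40

Monthly rate r = 27.8%/12 = 2.31667% = 0.0231667.
At €105.92/mo: n = ⌈−ln(1 − rB₀/P)/ln(1+r)⌉ = 49 payments (last €64.11); total interest = total paid − €3,070.00 = €2,078.27.
At €255.92/mo: 15 payments (last €55.99); total interest €568.87.
Interest saved = €2,078.27 − €568.87 = €1,509.40.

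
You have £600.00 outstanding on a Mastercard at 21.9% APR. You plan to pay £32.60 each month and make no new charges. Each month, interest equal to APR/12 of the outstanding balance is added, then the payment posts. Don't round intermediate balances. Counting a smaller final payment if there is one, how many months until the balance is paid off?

Monthly rate r = 21.9%/12 = 1.825% = 0.01825.
Recurrence: B ← B·(1+r) − £32.60.
Month 1: interest £10.95; balance after payment £578.35.
Month 2: interest £10.55; balance after payment £556.30.
Closed form: n = −ln(1 − rB₀/P)/ln(1+r) = −ln(0.66411)/ln(1.01825) ≈ 22.632, so the balance reaches zero during payment 23.

23 months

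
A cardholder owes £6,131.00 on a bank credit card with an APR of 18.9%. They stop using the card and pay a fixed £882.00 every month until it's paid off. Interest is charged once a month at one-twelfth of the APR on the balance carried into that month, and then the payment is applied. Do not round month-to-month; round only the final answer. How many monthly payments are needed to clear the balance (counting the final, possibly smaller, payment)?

Monthly rate r = 18.9%/12 = 1.575% = 0.01575.
Recurrence: B ← B·(1+r) − £882.00.
Month 1: interest £96.56; balance after payment £5,345.56.
Month 2: interest £84.19; balance after payment £4,547.76.
Closed form: n = −ln(1 − rB₀/P)/ln(1+r) = −ln(0.89052)/ln(1.01575) ≈ 7.420, so the balance reaches zero during payment 8.

8 payments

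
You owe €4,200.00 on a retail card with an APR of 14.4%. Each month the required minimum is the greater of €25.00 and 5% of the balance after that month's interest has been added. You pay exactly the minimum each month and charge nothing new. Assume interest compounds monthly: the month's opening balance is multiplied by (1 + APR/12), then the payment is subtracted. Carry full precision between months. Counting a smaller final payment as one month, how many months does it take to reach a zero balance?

78 months

Monthly rate r = 14.4%/12 = 1.2% = 0.012.
While 5% of the post-interest balance exceeds €25.00, each month B ← (B·(1+r))·(1 − 0.05), i.e. B shrinks by the factor (1+r)·0.95 = 0.9614.
This holds for months 1–55. Entering month 56 the balance is €481.92; 5% of the post-interest balance is now below €25.00, so the flat €25.00 minimum applies from here.
From month 56 a fixed €25.00 at rate r clears €481.92 in 23 more payments. Total: 55 + 23 = 78 months.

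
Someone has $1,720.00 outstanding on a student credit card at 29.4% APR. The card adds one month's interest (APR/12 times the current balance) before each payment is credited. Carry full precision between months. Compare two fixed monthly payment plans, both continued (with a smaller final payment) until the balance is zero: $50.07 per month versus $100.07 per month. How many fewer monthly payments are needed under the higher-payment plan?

Monthly rate r = 29.4%/12 = 2.45% = 0.0245.
At $50.07/mo: n = ⌈−ln(1 − rB₀/P)/ln(1+r)⌉ = 77 payments (last $6.72); total interest = total paid − $1,720.00 = $2,092.04.
At $100.07/mo: 23 payments (last $58.72); total interest $540.26.
Payments saved = 77 − 23 = 54.

54 fewer payments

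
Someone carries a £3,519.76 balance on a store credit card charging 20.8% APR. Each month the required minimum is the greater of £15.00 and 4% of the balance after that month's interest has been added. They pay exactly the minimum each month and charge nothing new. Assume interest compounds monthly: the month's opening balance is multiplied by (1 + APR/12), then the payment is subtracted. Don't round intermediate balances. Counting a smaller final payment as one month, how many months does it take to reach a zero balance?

Monthly rate r = 20.8%/12 = 1.73333% = 0.0173333.
While 4% of the post-interest balance exceeds £15.00, each month B ← (B·(1+r))·(1 − 0.04), i.e. B shrinks by the factor (1+r)·0.96 = 0.97664.
This holds for months 1–96. Entering month 97 the balance is £363.94; 4% of the post-interest balance is now below £15.00, so the flat £15.00 minimum applies from here.
From month 97 a fixed £15.00 at rate r clears £363.94 in 32 more payments. Total: 96 + 32 = 128 months.

128 months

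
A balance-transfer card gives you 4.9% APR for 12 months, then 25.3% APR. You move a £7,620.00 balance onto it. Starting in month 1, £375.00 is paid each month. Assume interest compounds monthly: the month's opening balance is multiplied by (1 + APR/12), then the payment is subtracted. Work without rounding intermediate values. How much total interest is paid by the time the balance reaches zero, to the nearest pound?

Promo months 1–12 at r₀ = 4.9%/12 = 0.00408333; months 13+ at r₁ = 25.3%/12 = 0.0210833.
After month 12: iterate B ← B·(1+r₀) − £375.00 for 12 months → £3,399.43.
Then at r₁ with £375.00/mo: n₂ = −ln(1 − r₁·B/P)/ln(1+r₁) ≈ 10.17 → 11 more payments.
Total paid = 22·£375.00 + £62.87 = £8,312.87; interest = £8,312.87 − £7,620.00 = £692.87.

£693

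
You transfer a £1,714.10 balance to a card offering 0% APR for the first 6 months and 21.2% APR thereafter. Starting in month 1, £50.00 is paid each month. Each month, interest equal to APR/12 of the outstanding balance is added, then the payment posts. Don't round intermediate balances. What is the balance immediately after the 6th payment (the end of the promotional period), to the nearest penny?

£1,414.10

Promo months 1–6 at r₀ = 0%/12 = 0; months 7+ at r₁ = 21.2%/12 = 0.0176667.
After month 6 (no interest yet): B = £1,714.10 − 6·£50.00 = £1,414.10.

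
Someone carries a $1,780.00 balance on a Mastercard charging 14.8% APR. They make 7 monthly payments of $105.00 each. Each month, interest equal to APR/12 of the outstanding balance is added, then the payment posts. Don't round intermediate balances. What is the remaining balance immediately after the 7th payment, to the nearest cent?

$1,176.72

Monthly rate r = 14.8%/12 = 1.23333% = 0.0123333.
Each month: B ← B·(1+r) − $105.00.
Month 1: interest $21.95; balance after payment $1,696.95.
Month 2: interest $20.93; balance after payment $1,612.88.
Month 3: interest $19.89; balance after payment $1,527.77.
Month 4: interest $18.84; balance after payment $1,441.62.
Month 5: interest $17.78; balance after payment $1,354.40.
Month 6: interest $16.70; balance after payment $1,266.10.
Month 7: interest $15.62; balance after payment $1,176.72.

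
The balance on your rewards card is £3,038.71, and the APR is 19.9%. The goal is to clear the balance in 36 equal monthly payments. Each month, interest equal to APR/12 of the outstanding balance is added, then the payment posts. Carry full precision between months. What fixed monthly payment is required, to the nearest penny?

Monthly rate r = 19.9%/12 = 1.65833% = 0.0165833.
Level-payment amortization: P = B₀·r / (1 − (1+r)^(−n)) = 3038.71·0.0165833 / (1 − 1.01658^(−36)).
Denominator 1 − (1+r)^(−36) = 0.446837755.
P = 50.3919 / 0.446837755 ≈ 112.77.

£112.77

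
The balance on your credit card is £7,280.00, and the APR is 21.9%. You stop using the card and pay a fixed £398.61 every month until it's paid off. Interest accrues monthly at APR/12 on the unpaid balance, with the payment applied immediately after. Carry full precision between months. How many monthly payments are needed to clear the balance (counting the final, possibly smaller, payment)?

23 payments

Monthly rate r = 21.9%/12 = 1.825% = 0.01825.
Recurrence: B ← B·(1+r) − £398.61.
Month 1: interest £132.86; balance after payment £7,014.25.
Month 2: interest £128.01; balance after payment £6,743.65.
Closed form: n = −ln(1 − rB₀/P)/ln(1+r) = −ln(0.66669)/ln(1.01825) ≈ 22.417, so the balance reaches zero during payment 23.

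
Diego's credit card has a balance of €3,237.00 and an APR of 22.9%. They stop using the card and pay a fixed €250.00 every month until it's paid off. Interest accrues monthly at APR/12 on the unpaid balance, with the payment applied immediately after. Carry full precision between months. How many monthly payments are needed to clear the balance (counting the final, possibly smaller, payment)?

Monthly rate r = 22.9%/12 = 1.90833% = 0.0190833.
Recurrence: B ← B·(1+r) − €250.00.
Month 1: interest €61.77; balance after payment €3,048.77.
Month 2: interest €58.18; balance after payment €2,856.95.
Closed form: n = −ln(1 − rB₀/P)/ln(1+r) = −ln(0.75291)/ln(1.01908) ≈ 15.014, so the balance reaches zero during payment 16.

16 payments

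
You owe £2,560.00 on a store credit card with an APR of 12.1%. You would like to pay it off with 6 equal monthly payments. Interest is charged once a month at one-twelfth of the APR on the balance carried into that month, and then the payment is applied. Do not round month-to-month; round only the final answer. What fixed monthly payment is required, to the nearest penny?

Monthly rate r = 12.1%/12 = 1.00833% = 0.0100833.
Level-payment amortization: P = B₀·r / (1 − (1+r)^(−n)) = 2560.00·0.0100833 / (1 − 1.01008^(−6)).
Denominator 1 − (1+r)^(−6) = 0.0584209891.
P = 25.8133 / 0.0584209891 ≈ 441.85.

£441.85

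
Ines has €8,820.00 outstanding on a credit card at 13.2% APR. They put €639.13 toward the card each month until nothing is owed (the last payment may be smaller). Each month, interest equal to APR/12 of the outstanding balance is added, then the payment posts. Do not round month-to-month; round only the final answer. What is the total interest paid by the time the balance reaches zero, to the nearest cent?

Monthly rate r = 13.2%/12 = 1.1% = 0.011.
Payoff takes n = ⌈−ln(1 − rB₀/P)/ln(1+r)⌉ = ⌈15.049⌉ = 16 payments; the last is €31.70.
Total paid = 15·€639.13 + €31.70 = €9,618.65.
Total interest = total paid − principal = €9,618.65 − €8,820.00 = €798.65.

€798.65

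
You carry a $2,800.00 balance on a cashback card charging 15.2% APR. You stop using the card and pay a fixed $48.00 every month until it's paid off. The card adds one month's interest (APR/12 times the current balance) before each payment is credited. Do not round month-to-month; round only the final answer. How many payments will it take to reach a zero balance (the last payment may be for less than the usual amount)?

Monthly rate r = 15.2%/12 = 1.26667% = 0.0126667.
Recurrence: B ← B·(1+r) − $48.00.
Month 1: interest $35.47; balance after payment $2,787.47.
Month 2: interest $35.31; balance after payment $2,774.77.
Closed form: n = −ln(1 − rB₀/P)/ln(1+r) = −ln(0.26111)/ln(1.01267) ≈ 106.681, so the balance reaches zero during payment 107.

107 payments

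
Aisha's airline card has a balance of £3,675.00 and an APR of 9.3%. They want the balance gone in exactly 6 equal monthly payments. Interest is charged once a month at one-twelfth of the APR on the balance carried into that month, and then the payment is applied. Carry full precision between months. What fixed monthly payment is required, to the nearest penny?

£629.22

Monthly rate r = 9.3%/12 = 0.775% = 0.00775.
Level-payment amortization: P = B₀·r / (1 − (1+r)^(−n)) = 3675.00·0.00775 / (1 − 1.00775^(−6)).
Denominator 1 − (1+r)^(−6) = 0.045264307.
P = 28.4813 / 0.045264307 ≈ 629.22.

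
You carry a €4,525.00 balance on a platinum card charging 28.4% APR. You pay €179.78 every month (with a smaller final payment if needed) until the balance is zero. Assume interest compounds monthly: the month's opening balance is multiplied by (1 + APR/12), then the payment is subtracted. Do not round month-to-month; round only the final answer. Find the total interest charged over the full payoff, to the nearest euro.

€2,435

Monthly rate r = 28.4%/12 = 2.36667% = 0.0236667.
Payoff takes n = ⌈−ln(1 − rB₀/P)/ln(1+r)⌉ = ⌈38.714⌉ = 39 payments; the last is €128.76.
Total paid = 38·€179.78 + €128.76 = €6,960.40.
Total interest = total paid − principal = €6,960.40 − €4,525.00 = €2,435.40.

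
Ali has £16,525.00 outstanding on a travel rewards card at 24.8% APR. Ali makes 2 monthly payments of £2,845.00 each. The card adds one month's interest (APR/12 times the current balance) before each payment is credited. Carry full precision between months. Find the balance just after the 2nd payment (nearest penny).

£11,466.29

Monthly rate r = 24.8%/12 = 2.06667% = 0.0206667.
Each month: B ← B·(1+r) − £2,845.00.
Month 1: interest £341.52; balance after payment £14,021.52.
Month 2: interest £289.78; balance after payment £11,466.29.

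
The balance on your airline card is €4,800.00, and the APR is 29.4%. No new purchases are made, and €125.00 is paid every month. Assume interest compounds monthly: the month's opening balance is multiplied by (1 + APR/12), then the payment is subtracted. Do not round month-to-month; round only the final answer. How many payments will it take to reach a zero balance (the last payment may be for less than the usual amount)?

117 payments

Monthly rate r = 29.4%/12 = 2.45% = 0.0245.
Recurrence: B ← B·(1+r) − €125.00.
Month 1: interest €117.60; balance after payment €4,792.60.
Month 2: interest €117.42; balance after payment €4,785.02.
Closed form: n = −ln(1 − rB₀/P)/ln(1+r) = −ln(0.0592)/ln(1.0245) ≈ 116.789, so the balance reaches zero during payment 117.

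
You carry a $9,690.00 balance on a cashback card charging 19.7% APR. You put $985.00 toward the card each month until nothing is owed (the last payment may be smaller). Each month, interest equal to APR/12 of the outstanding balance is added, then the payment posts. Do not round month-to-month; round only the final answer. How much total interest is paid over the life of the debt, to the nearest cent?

Monthly rate r = 19.7%/12 = 1.64167% = 0.0164167.
Payoff takes n = ⌈−ln(1 − rB₀/P)/ln(1+r)⌉ = ⌈10.817⌉ = 11 payments; the last is $806.15.
Total paid = 10·$985.00 + $806.15 = $10,656.15.
Total interest = total paid − principal = $10,656.15 − $9,690.00 = $966.15.

$966.15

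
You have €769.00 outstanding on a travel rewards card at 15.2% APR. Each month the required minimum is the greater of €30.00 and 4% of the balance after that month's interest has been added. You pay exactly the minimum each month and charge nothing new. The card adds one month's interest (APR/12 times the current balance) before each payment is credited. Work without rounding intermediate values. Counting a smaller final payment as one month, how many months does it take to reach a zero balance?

32 months

Monthly rate r = 15.2%/12 = 1.26667% = 0.0126667.
While 4% of the post-interest balance exceeds €30.00, each month B ← (B·(1+r))·(1 − 0.04), i.e. B shrinks by the factor (1+r)·0.96 = 0.97216.
This holds for months 1–2. Entering month 3 the balance is €726.78; 4% of the post-interest balance is now below €30.00, so the flat €30.00 minimum applies from here.
From month 3 a fixed €30.00 at rate r clears €726.78 in 30 more payments. Total: 2 + 30 = 32 months.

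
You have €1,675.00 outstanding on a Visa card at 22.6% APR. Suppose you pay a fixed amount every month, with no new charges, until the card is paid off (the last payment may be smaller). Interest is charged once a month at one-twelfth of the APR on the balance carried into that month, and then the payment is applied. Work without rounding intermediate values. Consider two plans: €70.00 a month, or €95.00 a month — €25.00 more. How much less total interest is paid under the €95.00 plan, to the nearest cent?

Monthly rate r = 22.6%/12 = 1.88333% = 0.0188333.
At €70.00/mo: n = ⌈−ln(1 − rB₀/P)/ln(1+r)⌉ = 33 payments (last €7.44); total interest = total paid − €1,675.00 = €572.44.
At €95.00/mo: 22 payments (last €59.97); total interest €379.97.
Interest saved = €572.44 − €379.97 = €192.47.

€192.47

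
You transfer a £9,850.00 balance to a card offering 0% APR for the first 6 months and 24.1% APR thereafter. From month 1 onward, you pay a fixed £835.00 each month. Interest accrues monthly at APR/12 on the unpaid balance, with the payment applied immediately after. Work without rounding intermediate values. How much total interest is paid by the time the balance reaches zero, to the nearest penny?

£358.63

Promo months 1–6 at r₀ = 0%/12 = 0; months 7+ at r₁ = 24.1%/12 = 0.0200833.
After month 6 (no interest yet): B = £9,850.00 − 6·£835.00 = £4,840.00.
Then at r₁ with £835.00/mo: n₂ = −ln(1 − r₁·B/P)/ln(1+r₁) ≈ 6.22 → 7 more payments.
Total paid = 12·£835.00 + £188.63 = £10,208.63; interest = £10,208.63 − £9,850.00 = £358.63.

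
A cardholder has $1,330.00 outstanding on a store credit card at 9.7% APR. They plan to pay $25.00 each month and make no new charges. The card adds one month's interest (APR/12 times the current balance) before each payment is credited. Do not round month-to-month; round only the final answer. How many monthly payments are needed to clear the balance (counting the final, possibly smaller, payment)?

70 payments

Monthly rate r = 9.7%/12 = 0.808333% = 0.00808333.
Recurrence: B ← B·(1+r) − $25.00.
Month 1: interest $10.75; balance after payment $1,315.75.
Month 2: interest $10.64; balance after payment $1,301.39.
Closed form: n = −ln(1 − rB₀/P)/ln(1+r) = −ln(0.56997)/ln(1.00808) ≈ 69.828, so the balance reaches zero during payment 70.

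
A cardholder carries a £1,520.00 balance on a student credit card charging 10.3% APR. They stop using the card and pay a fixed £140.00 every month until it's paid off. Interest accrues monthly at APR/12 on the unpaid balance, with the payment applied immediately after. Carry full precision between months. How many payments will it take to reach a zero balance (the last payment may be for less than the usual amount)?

12 months

Monthly rate r = 10.3%/12 = 0.858333% = 0.00858333.
Recurrence: B ← B·(1+r) − £140.00.
Month 1: interest £13.05; balance after payment £1,393.05.
Month 2: interest £11.96; balance after payment £1,265.00.
Closed form: n = −ln(1 − rB₀/P)/ln(1+r) = −ln(0.90681)/ln(1.00858) ≈ 11.446, so the balance reaches zero during payment 12.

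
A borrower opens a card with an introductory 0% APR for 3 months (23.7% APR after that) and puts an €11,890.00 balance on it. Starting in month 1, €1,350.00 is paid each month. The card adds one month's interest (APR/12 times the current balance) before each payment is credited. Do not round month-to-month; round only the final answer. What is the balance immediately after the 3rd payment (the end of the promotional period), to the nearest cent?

€7,840.00

Promo months 1–3 at r₀ = 0%/12 = 0; months 4+ at r₁ = 23.7%/12 = 0.01975.
After month 3 (no interest yet): B = €11,890.00 − 3·€1,350.00 = €7,840.00.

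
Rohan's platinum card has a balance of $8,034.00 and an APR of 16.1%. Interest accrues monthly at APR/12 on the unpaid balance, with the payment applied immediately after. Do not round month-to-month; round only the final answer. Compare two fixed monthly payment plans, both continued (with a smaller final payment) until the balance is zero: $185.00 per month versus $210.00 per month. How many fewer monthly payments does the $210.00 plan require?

Monthly rate r = 16.1%/12 = 1.34167% = 0.0134167.
At $185.00/mo: n = ⌈−ln(1 − rB₀/P)/ln(1+r)⌉ = 66 payments (last $104.90); total interest = total paid − $8,034.00 = $4,095.90.
At $210.00/mo: 55 payments (last $6.19); total interest $3,312.19.
Payments saved = 66 − 55 = 11.

11 fewer payments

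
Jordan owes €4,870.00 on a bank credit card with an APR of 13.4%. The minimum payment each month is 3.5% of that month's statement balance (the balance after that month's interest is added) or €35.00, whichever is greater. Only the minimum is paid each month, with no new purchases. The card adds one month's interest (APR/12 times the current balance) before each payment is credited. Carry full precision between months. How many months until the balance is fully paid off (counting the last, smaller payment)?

Monthly rate r = 13.4%/12 = 1.11667% = 0.0111667.
While 3.5% of the post-interest balance exceeds €35.00, each month B ← (B·(1+r))·(1 − 0.035), i.e. B shrinks by the factor (1+r)·0.965 = 0.97578.
This holds for months 1–66. Entering month 67 the balance is €965.23; 3.5% of the post-interest balance is now below €35.00, so the flat €35.00 minimum applies from here.
From month 67 a fixed €35.00 at rate r clears €965.23 in 34 more payments. Total: 66 + 34 = 100 months.

100 months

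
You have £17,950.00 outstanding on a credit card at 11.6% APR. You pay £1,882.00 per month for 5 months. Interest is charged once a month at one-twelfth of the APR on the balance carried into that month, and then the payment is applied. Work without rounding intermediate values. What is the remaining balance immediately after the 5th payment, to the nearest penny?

Monthly rate r = 11.6%/12 = 0.966667% = 0.00966667.
Each month: B ← B·(1+r) − £1,882.00.
Month 1: interest £173.52; balance after payment £16,241.52.
Month 2: interest £157.00; balance after payment £14,516.52.
Month 3: interest £140.33; balance after payment £12,774.84.
Month 4: interest £123.49; balance after payment £11,016.33.
Month 5: interest £106.49; balance after payment £9,240.83.

£9,240.83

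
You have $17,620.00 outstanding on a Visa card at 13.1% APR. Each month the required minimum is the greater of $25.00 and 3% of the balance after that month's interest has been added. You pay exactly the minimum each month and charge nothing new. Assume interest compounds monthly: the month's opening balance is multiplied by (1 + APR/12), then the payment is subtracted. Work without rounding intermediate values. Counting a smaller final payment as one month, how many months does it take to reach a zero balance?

Monthly rate r = 13.1%/12 = 1.09167% = 0.0109167.
While 3% of the post-interest balance exceeds $25.00, each month B ← (B·(1+r))·(1 − 0.03), i.e. B shrinks by the factor (1+r)·0.97 = 0.98059.
This holds for months 1–157. Entering month 158 the balance is $811.86; 3% of the post-interest balance is now below $25.00, so the flat $25.00 minimum applies from here.
From month 158 a fixed $25.00 at rate r clears $811.86 in 41 more payments. Total: 157 + 41 = 198 months.

198 months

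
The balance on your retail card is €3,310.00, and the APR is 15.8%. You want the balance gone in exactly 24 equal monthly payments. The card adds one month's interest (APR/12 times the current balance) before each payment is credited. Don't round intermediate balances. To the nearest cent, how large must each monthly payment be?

€161.75

Monthly rate r = 15.8%/12 = 1.31667% = 0.0131667.
Level-payment amortization: P = B₀·r / (1 − (1+r)^(−n)) = 3310.00·0.0131667 / (1 − 1.01317^(−24)).
Denominator 1 − (1+r)^(−24) = 0.269435495.
P = 43.5817 / 0.269435495 ≈ 161.75.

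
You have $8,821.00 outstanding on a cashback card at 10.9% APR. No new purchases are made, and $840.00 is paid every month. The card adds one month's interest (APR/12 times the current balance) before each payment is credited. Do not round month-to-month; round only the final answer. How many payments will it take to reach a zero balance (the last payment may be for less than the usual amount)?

Monthly rate r = 10.9%/12 = 0.908333% = 0.00908333.
Recurrence: B ← B·(1+r) − $840.00.
Month 1: interest $80.12; balance after payment $8,061.12.
Month 2: interest $73.22; balance after payment $7,294.35.
Closed form: n = −ln(1 − rB₀/P)/ln(1+r) = −ln(0.90461)/ln(1.00908) ≈ 11.086, so the balance reaches zero during payment 12.

12 payments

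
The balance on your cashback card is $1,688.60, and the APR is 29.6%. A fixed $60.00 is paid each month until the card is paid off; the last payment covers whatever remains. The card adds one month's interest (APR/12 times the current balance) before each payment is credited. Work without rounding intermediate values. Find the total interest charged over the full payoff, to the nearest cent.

Monthly rate r = 29.6%/12 = 2.46667% = 0.0246667.
Payoff takes n = ⌈−ln(1 − rB₀/P)/ln(1+r)⌉ = ⌈48.624⌉ = 49 payments; the last is $37.59.
Total paid = 48·$60.00 + $37.59 = $2,917.59.
Total interest = total paid − principal = $2,917.59 − $1,688.60 = $1,228.99.

$1,228.99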